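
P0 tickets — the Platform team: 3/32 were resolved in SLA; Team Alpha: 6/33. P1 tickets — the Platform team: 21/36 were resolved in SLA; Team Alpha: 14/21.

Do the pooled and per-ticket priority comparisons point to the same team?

P0: the Platform team 3/32 = 9.4%, Team Alpha 6/33 = 18.2% → Team Alpha
P1: the Platform team 21/36 = 58.3%, Team Alpha 14/21 = 66.7% → Team Alpha
Overall: the Platform team 24/68 = 35.3%, Team Alpha 20/54 = 37.0% → Team Alpha
Team Alpha wins overall and in every ticket group — no reversal.

Yes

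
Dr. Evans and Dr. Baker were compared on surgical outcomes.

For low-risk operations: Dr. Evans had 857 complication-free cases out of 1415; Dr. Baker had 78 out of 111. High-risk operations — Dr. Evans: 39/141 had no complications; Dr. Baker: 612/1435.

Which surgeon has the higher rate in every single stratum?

Dr. Baker

Low-risk: Dr. Evans 857/1415 = 60.6%, Dr. Baker 78/111 = 70.3% → Dr. Baker
High-risk: Dr. Evans 39/141 = 27.7%, Dr. Baker 612/1435 = 42.6% → Dr. Baker
Dr. Baker has the higher rate in both groups.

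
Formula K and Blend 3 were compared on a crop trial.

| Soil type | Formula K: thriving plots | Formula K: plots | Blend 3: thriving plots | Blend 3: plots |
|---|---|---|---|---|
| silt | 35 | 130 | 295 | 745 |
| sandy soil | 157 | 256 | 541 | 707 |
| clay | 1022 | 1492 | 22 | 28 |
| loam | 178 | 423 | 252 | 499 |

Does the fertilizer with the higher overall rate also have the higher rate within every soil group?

Silt: Formula K 35/130 = 26.9%, Blend 3 295/745 = 39.6% → Blend 3
Sandy soil: Formula K 157/256 = 61.3%, Blend 3 541/707 = 76.5% → Blend 3
Clay: Formula K 1022/1492 = 68.5%, Blend 3 22/28 = 78.6% → Blend 3
Loam: Formula K 178/423 = 42.1%, Blend 3 252/499 = 50.5% → Blend 3
Overall: Formula K 1392/2301 = 60.5%, Blend 3 1110/1979 = 56.1% → Formula K
Blend 3 wins each soil group but Formula K wins overall — the comparison reverses. Blend 3's plots skew toward silt, which has a lower base rate.

No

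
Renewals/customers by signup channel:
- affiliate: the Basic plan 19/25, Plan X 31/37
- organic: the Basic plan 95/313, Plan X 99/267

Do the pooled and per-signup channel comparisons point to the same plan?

Yes

Affiliate: the Basic plan 19/25 = 76.0%, Plan X 31/37 = 83.8% → Plan X
Organic: the Basic plan 95/313 = 30.4%, Plan X 99/267 = 37.1% → Plan X
Overall: the Basic plan 114/338 = 33.7%, Plan X 130/304 = 42.8% → Plan X
Plan X wins overall and in every signup group — no reversal.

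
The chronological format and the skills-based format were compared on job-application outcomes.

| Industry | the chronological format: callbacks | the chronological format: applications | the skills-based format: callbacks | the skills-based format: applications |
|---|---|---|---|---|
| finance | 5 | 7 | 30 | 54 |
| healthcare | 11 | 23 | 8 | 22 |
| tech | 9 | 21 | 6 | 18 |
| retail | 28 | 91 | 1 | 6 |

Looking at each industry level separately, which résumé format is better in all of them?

Finance: the chronological format 5/7 = 71.4%, the skills-based format 30/54 = 55.6% → the chronological format
Healthcare: the chronological format 11/23 = 47.8%, the skills-based format 8/22 = 36.4% → the chronological format
Tech: the chronological format 9/21 = 42.9%, the skills-based format 6/18 = 33.3% → the chronological format
Retail: the chronological format 28/91 = 30.8%, the skills-based format 1/6 = 16.7% → the chronological format
The chronological format has the higher rate in all 4 groups.

the chronological format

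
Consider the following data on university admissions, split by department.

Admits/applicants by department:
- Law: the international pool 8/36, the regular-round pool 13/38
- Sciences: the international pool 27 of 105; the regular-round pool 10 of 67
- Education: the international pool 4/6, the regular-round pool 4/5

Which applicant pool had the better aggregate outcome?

Law: the international pool 8/36 = 22.2%, the regular-round pool 13/38 = 34.2% → the regular-round pool
Sciences: the international pool 27/105 = 25.7%, the regular-round pool 10/67 = 14.9% → the international pool
Education: the international pool 4/6 = 66.7%, the regular-round pool 4/5 = 80.0% → the regular-round pool
Overall: the international pool 39/147 = 26.5%, the regular-round pool 27/110 = 24.5% → the international pool
(Neither sweeps every department group, but the international pool has the higher pooled rate.)

the international pool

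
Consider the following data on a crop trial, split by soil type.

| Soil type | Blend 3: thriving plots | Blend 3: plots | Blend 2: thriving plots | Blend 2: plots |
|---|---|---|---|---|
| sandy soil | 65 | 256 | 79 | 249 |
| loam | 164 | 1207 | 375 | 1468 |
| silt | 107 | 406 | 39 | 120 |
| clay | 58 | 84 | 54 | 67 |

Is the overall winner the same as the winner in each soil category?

Yes

Sandy soil: Blend 3 65/256 = 25.4%, Blend 2 79/249 = 31.7% → Blend 2
Loam: Blend 3 164/1207 = 13.6%, Blend 2 375/1468 = 25.5% → Blend 2
Silt: Blend 3 107/406 = 26.4%, Blend 2 39/120 = 32.5% → Blend 2
Clay: Blend 3 58/84 = 69.0%, Blend 2 54/67 = 80.6% → Blend 2
Overall: Blend 3 394/1953 = 20.2%, Blend 2 547/1904 = 28.7% → Blend 2
Blend 2 wins overall and in every soil group — no reversal.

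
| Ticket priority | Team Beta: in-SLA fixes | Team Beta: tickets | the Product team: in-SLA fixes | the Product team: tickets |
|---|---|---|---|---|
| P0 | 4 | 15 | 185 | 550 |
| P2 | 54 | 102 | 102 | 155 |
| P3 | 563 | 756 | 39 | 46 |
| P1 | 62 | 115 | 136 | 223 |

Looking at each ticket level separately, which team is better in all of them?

P0: Team Beta 4/15 = 26.7%, the Product team 185/550 = 33.6% → the Product team
P2: Team Beta 54/102 = 52.9%, the Product team 102/155 = 65.8% → the Product team
P3: Team Beta 563/756 = 74.5%, the Product team 39/46 = 84.8% → the Product team
P1: Team Beta 62/115 = 53.9%, the Product team 136/223 = 61.0% → the Product team
The Product team has the higher rate in all 4 groups.

the Product team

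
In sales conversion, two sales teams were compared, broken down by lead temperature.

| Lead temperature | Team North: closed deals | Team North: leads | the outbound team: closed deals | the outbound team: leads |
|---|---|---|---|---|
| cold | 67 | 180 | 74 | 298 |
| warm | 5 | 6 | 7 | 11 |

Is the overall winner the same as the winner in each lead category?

Yes

Cold: Team North 67/180 = 37.2%, the outbound team 74/298 = 24.8% → Team North
Warm: Team North 5/6 = 83.3%, the outbound team 7/11 = 63.6% → Team North
Overall: Team North 72/186 = 38.7%, the outbound team 81/309 = 26.2% → Team North
Team North wins overall and in every lead group — no reversal.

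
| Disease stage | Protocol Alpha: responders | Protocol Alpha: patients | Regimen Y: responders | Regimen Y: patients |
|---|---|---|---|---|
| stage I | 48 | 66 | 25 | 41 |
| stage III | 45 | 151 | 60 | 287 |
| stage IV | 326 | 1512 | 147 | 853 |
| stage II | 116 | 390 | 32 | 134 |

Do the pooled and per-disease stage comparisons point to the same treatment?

Stage I: Protocol Alpha 48/66 = 72.7%, Regimen Y 25/41 = 61.0% → Protocol Alpha
Stage III: Protocol Alpha 45/151 = 29.8%, Regimen Y 60/287 = 20.9% → Protocol Alpha
Stage IV: Protocol Alpha 326/1512 = 21.6%, Regimen Y 147/853 = 17.2% → Protocol Alpha
Stage II: Protocol Alpha 116/390 = 29.7%, Regimen Y 32/134 = 23.9% → Protocol Alpha
Overall: Protocol Alpha 535/2119 = 25.2%, Regimen Y 264/1315 = 20.1% → Protocol Alpha
Protocol Alpha wins overall and in every disease group — no reversal.

Yes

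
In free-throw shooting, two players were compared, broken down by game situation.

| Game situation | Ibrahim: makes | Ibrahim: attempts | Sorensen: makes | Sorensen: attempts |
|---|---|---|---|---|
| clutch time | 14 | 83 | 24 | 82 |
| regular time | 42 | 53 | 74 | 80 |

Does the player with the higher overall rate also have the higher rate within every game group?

Yes

Clutch time: Ibrahim 14/83 = 16.9%, Sorensen 24/82 = 29.3% → Sorensen
Regular time: Ibrahim 42/53 = 79.2%, Sorensen 74/80 = 92.5% → Sorensen
Overall: Ibrahim 56/136 = 41.2%, Sorensen 98/162 = 60.5% → Sorensen
Sorensen wins overall and in every game group — no reversal.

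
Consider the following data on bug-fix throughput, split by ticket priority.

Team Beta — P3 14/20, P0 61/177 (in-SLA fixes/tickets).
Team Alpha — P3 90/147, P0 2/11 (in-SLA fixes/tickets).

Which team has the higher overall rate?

P3: Team Beta 14/20 = 70.0%, Team Alpha 90/147 = 61.2% → Team Beta
P0: Team Beta 61/177 = 34.5%, Team Alpha 2/11 = 18.2% → Team Beta
Overall: Team Beta 75/197 = 38.1%, Team Alpha 92/158 = 58.2% → Team Alpha
(Team Beta wins every ticket group but Team Alpha wins overall — Team Beta's tickets skew toward the low-rate P0 group.)

Team Alpha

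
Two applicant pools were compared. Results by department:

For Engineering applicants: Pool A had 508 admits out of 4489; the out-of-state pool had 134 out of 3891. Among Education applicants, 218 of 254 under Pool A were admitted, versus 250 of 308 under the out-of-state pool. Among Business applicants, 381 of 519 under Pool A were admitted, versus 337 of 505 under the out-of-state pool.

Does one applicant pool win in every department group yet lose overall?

No

Engineering: Pool A 508/4489 = 11.3%, the out-of-state pool 134/3891 = 3.4% → Pool A
Education: Pool A 218/254 = 85.8%, the out-of-state pool 250/308 = 81.2% → Pool A
Business: Pool A 381/519 = 73.4%, the out-of-state pool 337/505 = 66.7% → Pool A
Overall: Pool A 1107/5262 = 21.0%, the out-of-state pool 721/4704 = 15.3% → Pool A
Pool A wins overall and in every department group — no reversal.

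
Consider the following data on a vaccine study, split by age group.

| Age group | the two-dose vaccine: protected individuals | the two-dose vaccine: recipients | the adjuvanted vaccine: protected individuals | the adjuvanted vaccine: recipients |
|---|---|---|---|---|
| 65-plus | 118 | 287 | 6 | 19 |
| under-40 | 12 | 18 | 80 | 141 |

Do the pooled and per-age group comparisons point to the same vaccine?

65-plus: the two-dose vaccine 118/287 = 41.1%, the adjuvanted vaccine 6/19 = 31.6% → the two-dose vaccine
Under-40: the two-dose vaccine 12/18 = 66.7%, the adjuvanted vaccine 80/141 = 56.7% → the two-dose vaccine
Overall: the two-dose vaccine 130/305 = 42.6%, the adjuvanted vaccine 86/160 = 53.8% → the adjuvanted vaccine
The two-dose vaccine wins each age group but the adjuvanted vaccine wins overall — the comparison reverses. The two-dose vaccine's recipients skew toward 65-plus, which has a lower base rate.

No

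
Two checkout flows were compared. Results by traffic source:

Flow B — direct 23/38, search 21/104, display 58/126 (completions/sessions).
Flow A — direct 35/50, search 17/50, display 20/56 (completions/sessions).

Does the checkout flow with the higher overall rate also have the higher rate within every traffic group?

No

Direct: Flow B 23/38 = 60.5%, Flow A 35/50 = 70.0% → Flow A
Search: Flow B 21/104 = 20.2%, Flow A 17/50 = 34.0% → Flow A
Display: Flow B 58/126 = 46.0%, Flow A 20/56 = 35.7% → Flow B
Overall: Flow B 102/268 = 38.1%, Flow A 72/156 = 46.2% → Flow A
Neither sweeps: Flow B wins 1 of 3 groups, Flow A wins 2. Flow A wins overall but not every group — no Simpson reversal.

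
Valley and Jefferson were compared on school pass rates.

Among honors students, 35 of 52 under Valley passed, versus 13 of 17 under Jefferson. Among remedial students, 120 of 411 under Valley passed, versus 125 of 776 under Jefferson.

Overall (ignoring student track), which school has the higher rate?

Honors: Valley 35/52 = 67.3%, Jefferson 13/17 = 76.5% → Jefferson
Remedial: Valley 120/411 = 29.2%, Jefferson 125/776 = 16.1% → Valley
Overall: Valley 155/463 = 33.5%, Jefferson 138/793 = 17.4% → Valley
(Neither sweeps every student group, but Valley has the higher pooled rate.)

Valley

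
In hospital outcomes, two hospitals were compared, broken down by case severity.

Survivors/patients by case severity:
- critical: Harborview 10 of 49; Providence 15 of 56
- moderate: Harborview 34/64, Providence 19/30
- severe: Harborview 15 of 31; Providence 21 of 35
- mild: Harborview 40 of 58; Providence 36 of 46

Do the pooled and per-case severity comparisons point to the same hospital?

Critical: Harborview 10/49 = 20.4%, Providence 15/56 = 26.8% → Providence
Moderate: Harborview 34/64 = 53.1%, Providence 19/30 = 63.3% → Providence
Severe: Harborview 15/31 = 48.4%, Providence 21/35 = 60.0% → Providence
Mild: Harborview 40/58 = 69.0%, Providence 36/46 = 78.3% → Providence
Overall: Harborview 99/202 = 49.0%, Providence 91/167 = 54.5% → Providence
Providence wins overall and in every case group — no reversal.

Yes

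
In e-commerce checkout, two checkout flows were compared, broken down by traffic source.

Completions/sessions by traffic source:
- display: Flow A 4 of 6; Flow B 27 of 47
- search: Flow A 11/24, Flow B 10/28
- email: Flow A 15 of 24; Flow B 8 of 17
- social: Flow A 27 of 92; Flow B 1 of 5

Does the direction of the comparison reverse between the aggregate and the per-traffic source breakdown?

Display: Flow A 4/6 = 66.7%, Flow B 27/47 = 57.4% → Flow A
Search: Flow A 11/24 = 45.8%, Flow B 10/28 = 35.7% → Flow A
Email: Flow A 15/24 = 62.5%, Flow B 8/17 = 47.1% → Flow A
Social: Flow A 27/92 = 29.3%, Flow B 1/5 = 20.0% → Flow A
Overall: Flow A 57/146 = 39.0%, Flow B 46/97 = 47.4% → Flow B
Flow A wins each traffic group but Flow B wins overall — the comparison reverses. Flow A's sessions skew toward social, which has a lower base rate.

Yes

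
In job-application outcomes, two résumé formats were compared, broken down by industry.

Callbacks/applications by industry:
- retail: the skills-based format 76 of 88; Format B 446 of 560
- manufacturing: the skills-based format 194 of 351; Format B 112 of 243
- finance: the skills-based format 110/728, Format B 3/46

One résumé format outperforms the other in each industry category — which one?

the skills-based format

Retail: the skills-based format 76/88 = 86.4%, Format B 446/560 = 79.6% → the skills-based format
Manufacturing: the skills-based format 194/351 = 55.3%, Format B 112/243 = 46.1% → the skills-based format
Finance: the skills-based format 110/728 = 15.1%, Format B 3/46 = 6.5% → the skills-based format
The skills-based format has the higher rate in all 3 groups.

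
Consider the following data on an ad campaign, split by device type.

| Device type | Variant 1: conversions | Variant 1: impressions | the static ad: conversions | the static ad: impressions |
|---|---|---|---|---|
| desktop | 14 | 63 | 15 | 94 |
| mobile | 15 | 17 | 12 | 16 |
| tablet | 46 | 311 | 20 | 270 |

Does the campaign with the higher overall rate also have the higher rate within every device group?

Desktop: Variant 1 14/63 = 22.2%, the static ad 15/94 = 16.0% → Variant 1
Mobile: Variant 1 15/17 = 88.2%, the static ad 12/16 = 75.0% → Variant 1
Tablet: Variant 1 46/311 = 14.8%, the static ad 20/270 = 7.4% → Variant 1
Overall: Variant 1 75/391 = 19.2%, the static ad 47/380 = 12.4% → Variant 1
Variant 1 wins overall and in every device group — no reversal.

Yes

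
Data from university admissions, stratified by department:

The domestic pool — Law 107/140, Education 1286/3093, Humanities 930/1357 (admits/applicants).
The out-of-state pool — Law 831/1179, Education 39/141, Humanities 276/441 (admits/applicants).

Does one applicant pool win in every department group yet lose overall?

Yes

Law: the domestic pool 107/140 = 76.4%, the out-of-state pool 831/1179 = 70.5% → the domestic pool
Education: the domestic pool 1286/3093 = 41.6%, the out-of-state pool 39/141 = 27.7% → the domestic pool
Humanities: the domestic pool 930/1357 = 68.5%, the out-of-state pool 276/441 = 62.6% → the domestic pool
Overall: the domestic pool 2323/4590 = 50.6%, the out-of-state pool 1146/1761 = 65.1% → the out-of-state pool
The domestic pool wins each department group but the out-of-state pool wins overall — the comparison reverses. The domestic pool's applicants skew toward Education, which has a lower base rate.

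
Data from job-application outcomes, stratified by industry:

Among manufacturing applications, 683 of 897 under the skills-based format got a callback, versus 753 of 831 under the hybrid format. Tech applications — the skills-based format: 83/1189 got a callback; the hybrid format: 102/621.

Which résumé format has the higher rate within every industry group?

Manufacturing: the skills-based format 683/897 = 76.1%, the hybrid format 753/831 = 90.6% → the hybrid format
Tech: the skills-based format 83/1189 = 7.0%, the hybrid format 102/621 = 16.4% → the hybrid format
The hybrid format has the higher rate in both groups.

the hybrid format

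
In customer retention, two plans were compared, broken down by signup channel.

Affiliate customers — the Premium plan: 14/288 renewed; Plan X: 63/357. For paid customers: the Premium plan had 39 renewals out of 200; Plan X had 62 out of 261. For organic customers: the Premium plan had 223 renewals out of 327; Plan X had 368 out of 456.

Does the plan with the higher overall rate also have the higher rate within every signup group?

Yes

Affiliate: the Premium plan 14/288 = 4.9%, Plan X 63/357 = 17.6% → Plan X
Paid: the Premium plan 39/200 = 19.5%, Plan X 62/261 = 23.8% → Plan X
Organic: the Premium plan 223/327 = 68.2%, Plan X 368/456 = 80.7% → Plan X
Overall: the Premium plan 276/815 = 33.9%, Plan X 493/1074 = 45.9% → Plan X
Plan X wins overall and in every signup group — no reversal.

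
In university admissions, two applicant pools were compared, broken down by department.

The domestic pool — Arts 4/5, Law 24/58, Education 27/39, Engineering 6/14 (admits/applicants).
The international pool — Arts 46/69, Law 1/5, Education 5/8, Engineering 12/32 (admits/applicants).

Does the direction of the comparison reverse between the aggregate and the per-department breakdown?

Yes

Arts: the domestic pool 4/5 = 80.0%, the international pool 46/69 = 66.7% → the domestic pool
Law: the domestic pool 24/58 = 41.4%, the international pool 1/5 = 20.0% → the domestic pool
Education: the domestic pool 27/39 = 69.2%, the international pool 5/8 = 62.5% → the domestic pool
Engineering: the domestic pool 6/14 = 42.9%, the international pool 12/32 = 37.5% → the domestic pool
Overall: the domestic pool 61/116 = 52.6%, the international pool 64/114 = 56.1% → the international pool
The domestic pool wins each department group but the international pool wins overall — the comparison reverses. The domestic pool's applicants skew toward Law, which has a lower base rate.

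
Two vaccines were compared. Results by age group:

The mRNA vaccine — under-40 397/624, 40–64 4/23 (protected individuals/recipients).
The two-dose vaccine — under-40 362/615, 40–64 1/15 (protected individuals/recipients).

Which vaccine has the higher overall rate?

the mRNA vaccine

Under-40: the mRNA vaccine 397/624 = 63.6%, the two-dose vaccine 362/615 = 58.9% → the mRNA vaccine
40–64: the mRNA vaccine 4/23 = 17.4%, the two-dose vaccine 1/15 = 6.7% → the mRNA vaccine
Overall: the mRNA vaccine 401/647 = 62.0%, the two-dose vaccine 363/630 = 57.6% → the mRNA vaccine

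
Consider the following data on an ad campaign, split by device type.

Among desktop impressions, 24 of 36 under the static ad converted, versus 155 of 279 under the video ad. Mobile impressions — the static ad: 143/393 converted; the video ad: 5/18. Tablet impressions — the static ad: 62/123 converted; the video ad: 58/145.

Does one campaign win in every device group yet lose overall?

Desktop: the static ad 24/36 = 66.7%, the video ad 155/279 = 55.6% → the static ad
Mobile: the static ad 143/393 = 36.4%, the video ad 5/18 = 27.8% → the static ad
Tablet: the static ad 62/123 = 50.4%, the video ad 58/145 = 40.0% → the static ad
Overall: the static ad 229/552 = 41.5%, the video ad 218/442 = 49.3% → the video ad
The static ad wins each device group but the video ad wins overall — the comparison reverses. The static ad's impressions skew toward mobile, which has a lower base rate.

Yes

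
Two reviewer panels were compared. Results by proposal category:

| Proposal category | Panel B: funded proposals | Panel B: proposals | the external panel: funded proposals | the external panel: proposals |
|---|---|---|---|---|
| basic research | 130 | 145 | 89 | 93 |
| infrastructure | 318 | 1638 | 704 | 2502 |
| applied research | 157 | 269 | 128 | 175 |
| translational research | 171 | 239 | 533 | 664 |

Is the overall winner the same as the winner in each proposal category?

Basic research: Panel B 130/145 = 89.7%, the external panel 89/93 = 95.7% → the external panel
Infrastructure: Panel B 318/1638 = 19.4%, the external panel 704/2502 = 28.1% → the external panel
Applied research: Panel B 157/269 = 58.4%, the external panel 128/175 = 73.1% → the external panel
Translational research: Panel B 171/239 = 71.5%, the external panel 533/664 = 80.3% → the external panel
Overall: Panel B 776/2291 = 33.9%, the external panel 1454/3434 = 42.3% → the external panel
The external panel wins overall and in every proposal group — no reversal.

Yes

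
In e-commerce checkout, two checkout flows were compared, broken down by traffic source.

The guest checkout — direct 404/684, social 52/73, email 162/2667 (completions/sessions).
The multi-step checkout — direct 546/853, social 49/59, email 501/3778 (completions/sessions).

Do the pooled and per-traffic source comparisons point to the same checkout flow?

Yes

Direct: the guest checkout 404/684 = 59.1%, the multi-step checkout 546/853 = 64.0% → the multi-step checkout
Social: the guest checkout 52/73 = 71.2%, the multi-step checkout 49/59 = 83.1% → the multi-step checkout
Email: the guest checkout 162/2667 = 6.1%, the multi-step checkout 501/3778 = 13.3% → the multi-step checkout
Overall: the guest checkout 618/3424 = 18.0%, the multi-step checkout 1096/4690 = 23.4% → the multi-step checkout
The multi-step checkout wins overall and in every traffic group — no reversal.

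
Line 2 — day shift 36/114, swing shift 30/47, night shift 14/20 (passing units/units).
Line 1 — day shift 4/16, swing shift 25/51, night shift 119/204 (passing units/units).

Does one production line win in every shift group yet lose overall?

Yes

Day shift: Line 2 36/114 = 31.6%, Line 1 4/16 = 25.0% → Line 2
Swing shift: Line 2 30/47 = 63.8%, Line 1 25/51 = 49.0% → Line 2
Night shift: Line 2 14/20 = 70.0%, Line 1 119/204 = 58.3% → Line 2
Overall: Line 2 80/181 = 44.2%, Line 1 148/271 = 54.6% → Line 1
Line 2 wins each shift group but Line 1 wins overall — the comparison reverses. Line 2's units skew toward day shift, which has a lower base rate.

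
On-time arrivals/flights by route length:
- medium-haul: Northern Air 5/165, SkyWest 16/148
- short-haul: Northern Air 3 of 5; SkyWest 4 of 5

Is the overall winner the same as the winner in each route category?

Yes

Medium-haul: Northern Air 5/165 = 3.0%, SkyWest 16/148 = 10.8% → SkyWest
Short-haul: Northern Air 3/5 = 60.0%, SkyWest 4/5 = 80.0% → SkyWest
Overall: Northern Air 8/170 = 4.7%, SkyWest 20/153 = 13.1% → SkyWest
SkyWest wins overall and in every route group — no reversal.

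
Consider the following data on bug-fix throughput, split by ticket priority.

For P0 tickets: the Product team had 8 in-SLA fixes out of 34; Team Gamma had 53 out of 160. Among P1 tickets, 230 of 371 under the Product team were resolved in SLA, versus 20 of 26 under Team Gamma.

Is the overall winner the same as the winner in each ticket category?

No

P0: the Product team 8/34 = 23.5%, Team Gamma 53/160 = 33.1% → Team Gamma
P1: the Product team 230/371 = 62.0%, Team Gamma 20/26 = 76.9% → Team Gamma
Overall: the Product team 238/405 = 58.8%, Team Gamma 73/186 = 39.2% → the Product team
Team Gamma wins each ticket group but the Product team wins overall — the comparison reverses. Team Gamma's tickets skew toward P0, which has a lower base rate.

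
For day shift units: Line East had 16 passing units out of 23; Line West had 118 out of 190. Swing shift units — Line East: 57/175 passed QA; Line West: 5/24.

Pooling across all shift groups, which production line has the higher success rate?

Line West

Day shift: Line East 16/23 = 69.6%, Line West 118/190 = 62.1% → Line East
Swing shift: Line East 57/175 = 32.6%, Line West 5/24 = 20.8% → Line East
Overall: Line East 73/198 = 36.9%, Line West 123/214 = 57.5% → Line West
(Line East wins every shift group but Line West wins overall — Line East's units skew toward the low-rate swing shift group.)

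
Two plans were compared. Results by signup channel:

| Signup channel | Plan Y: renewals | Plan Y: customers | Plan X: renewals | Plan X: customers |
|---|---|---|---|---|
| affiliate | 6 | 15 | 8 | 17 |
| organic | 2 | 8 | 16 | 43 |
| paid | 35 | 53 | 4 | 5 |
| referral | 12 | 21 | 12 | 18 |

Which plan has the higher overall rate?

Affiliate: Plan Y 6/15 = 40.0%, Plan X 8/17 = 47.1% → Plan X
Organic: Plan Y 2/8 = 25.0%, Plan X 16/43 = 37.2% → Plan X
Paid: Plan Y 35/53 = 66.0%, Plan X 4/5 = 80.0% → Plan X
Referral: Plan Y 12/21 = 57.1%, Plan X 12/18 = 66.7% → Plan X
Overall: Plan Y 55/97 = 56.7%, Plan X 40/83 = 48.2% → Plan Y
(Plan X wins every signup group but Plan Y wins overall — Plan X's customers skew toward the low-rate organic group.)

Plan Y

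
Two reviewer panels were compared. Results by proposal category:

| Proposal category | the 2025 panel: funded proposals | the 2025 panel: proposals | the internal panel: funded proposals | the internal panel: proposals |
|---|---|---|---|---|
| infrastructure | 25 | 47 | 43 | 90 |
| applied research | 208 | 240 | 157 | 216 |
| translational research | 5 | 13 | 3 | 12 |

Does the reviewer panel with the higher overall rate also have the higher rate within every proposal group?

Yes

Infrastructure: the 2025 panel 25/47 = 53.2%, the internal panel 43/90 = 47.8% → the 2025 panel
Applied research: the 2025 panel 208/240 = 86.7%, the internal panel 157/216 = 72.7% → the 2025 panel
Translational research: the 2025 panel 5/13 = 38.5%, the internal panel 3/12 = 25.0% → the 2025 panel
Overall: the 2025 panel 238/300 = 79.3%, the internal panel 203/318 = 63.8% → the 2025 panel
The 2025 panel wins overall and in every proposal group — no reversal.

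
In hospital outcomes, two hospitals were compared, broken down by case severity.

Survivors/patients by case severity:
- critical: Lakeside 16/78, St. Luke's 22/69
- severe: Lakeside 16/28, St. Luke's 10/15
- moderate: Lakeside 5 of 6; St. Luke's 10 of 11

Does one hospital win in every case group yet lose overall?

Critical: Lakeside 16/78 = 20.5%, St. Luke's 22/69 = 31.9% → St. Luke's
Severe: Lakeside 16/28 = 57.1%, St. Luke's 10/15 = 66.7% → St. Luke's
Moderate: Lakeside 5/6 = 83.3%, St. Luke's 10/11 = 90.9% → St. Luke's
Overall: Lakeside 37/112 = 33.0%, St. Luke's 42/95 = 44.2% → St. Luke's
St. Luke's wins overall and in every case group — no reversal.

No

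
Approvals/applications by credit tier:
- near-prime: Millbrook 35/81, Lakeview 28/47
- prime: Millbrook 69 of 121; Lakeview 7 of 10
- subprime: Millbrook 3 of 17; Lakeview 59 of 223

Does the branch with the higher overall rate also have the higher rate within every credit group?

Near-prime: Millbrook 35/81 = 43.2%, Lakeview 28/47 = 59.6% → Lakeview
Prime: Millbrook 69/121 = 57.0%, Lakeview 7/10 = 70.0% → Lakeview
Subprime: Millbrook 3/17 = 17.6%, Lakeview 59/223 = 26.5% → Lakeview
Overall: Millbrook 107/219 = 48.9%, Lakeview 94/280 = 33.6% → Millbrook
Lakeview wins each credit group but Millbrook wins overall — the comparison reverses. Lakeview's applications skew toward subprime, which has a lower base rate.

No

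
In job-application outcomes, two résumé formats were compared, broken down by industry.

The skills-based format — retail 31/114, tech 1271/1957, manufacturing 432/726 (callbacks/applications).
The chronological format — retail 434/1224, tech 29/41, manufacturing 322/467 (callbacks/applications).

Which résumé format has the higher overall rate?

Retail: the skills-based format 31/114 = 27.2%, the chronological format 434/1224 = 35.5% → the chronological format
Tech: the skills-based format 1271/1957 = 64.9%, the chronological format 29/41 = 70.7% → the chronological format
Manufacturing: the skills-based format 432/726 = 59.5%, the chronological format 322/467 = 69.0% → the chronological format
Overall: the skills-based format 1734/2797 = 62.0%, the chronological format 785/1732 = 45.3% → the skills-based format
(The chronological format wins every industry group but the skills-based format wins overall — the chronological format's applications skew toward the low-rate retail group.)

the skills-based format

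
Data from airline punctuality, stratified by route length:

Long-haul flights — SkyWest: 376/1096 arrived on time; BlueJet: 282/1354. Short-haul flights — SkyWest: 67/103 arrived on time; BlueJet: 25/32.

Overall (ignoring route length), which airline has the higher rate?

SkyWest

Long-haul: SkyWest 376/1096 = 34.3%, BlueJet 282/1354 = 20.8% → SkyWest
Short-haul: SkyWest 67/103 = 65.0%, BlueJet 25/32 = 78.1% → BlueJet
Overall: SkyWest 443/1199 = 36.9%, BlueJet 307/1386 = 22.2% → SkyWest
(Neither sweeps every route group, but SkyWest has the higher pooled rate.)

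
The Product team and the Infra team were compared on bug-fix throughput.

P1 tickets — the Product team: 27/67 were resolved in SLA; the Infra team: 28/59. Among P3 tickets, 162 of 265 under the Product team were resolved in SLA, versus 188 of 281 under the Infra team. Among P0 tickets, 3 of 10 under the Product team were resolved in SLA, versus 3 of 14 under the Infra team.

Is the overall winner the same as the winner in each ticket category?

No

P1: the Product team 27/67 = 40.3%, the Infra team 28/59 = 47.5% → the Infra team
P3: the Product team 162/265 = 61.1%, the Infra team 188/281 = 66.9% → the Infra team
P0: the Product team 3/10 = 30.0%, the Infra team 3/14 = 21.4% → the Product team
Overall: the Product team 192/342 = 56.1%, the Infra team 219/354 = 61.9% → the Infra team
Neither sweeps: the Product team wins 1 of 3 groups, the Infra team wins 2. The Infra team wins overall but not every group — no Simpson reversal.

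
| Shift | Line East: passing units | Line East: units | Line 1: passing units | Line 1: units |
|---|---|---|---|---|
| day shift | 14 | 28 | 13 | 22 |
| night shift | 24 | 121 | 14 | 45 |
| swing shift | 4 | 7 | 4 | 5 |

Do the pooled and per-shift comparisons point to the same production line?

Yes

Day shift: Line East 14/28 = 50.0%, Line 1 13/22 = 59.1% → Line 1
Night shift: Line East 24/121 = 19.8%, Line 1 14/45 = 31.1% → Line 1
Swing shift: Line East 4/7 = 57.1%, Line 1 4/5 = 80.0% → Line 1
Overall: Line East 42/156 = 26.9%, Line 1 31/72 = 43.1% → Line 1
Line 1 wins overall and in every shift group — no reversal.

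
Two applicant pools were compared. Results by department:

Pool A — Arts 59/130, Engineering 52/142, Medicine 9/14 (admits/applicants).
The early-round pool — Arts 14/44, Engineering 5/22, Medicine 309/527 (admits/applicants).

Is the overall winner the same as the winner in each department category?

Arts: Pool A 59/130 = 45.4%, the early-round pool 14/44 = 31.8% → Pool A
Engineering: Pool A 52/142 = 36.6%, the early-round pool 5/22 = 22.7% → Pool A
Medicine: Pool A 9/14 = 64.3%, the early-round pool 309/527 = 58.6% → Pool A
Overall: Pool A 120/286 = 42.0%, the early-round pool 328/593 = 55.3% → the early-round pool
Pool A wins each department group but the early-round pool wins overall — the comparison reverses. Pool A's applicants skew toward Engineering, which has a lower base rate.

No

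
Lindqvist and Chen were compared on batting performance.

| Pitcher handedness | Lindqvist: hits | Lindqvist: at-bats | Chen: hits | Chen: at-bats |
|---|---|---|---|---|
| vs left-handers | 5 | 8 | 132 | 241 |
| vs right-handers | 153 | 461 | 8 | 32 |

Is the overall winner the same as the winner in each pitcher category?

Vs left-handers: Lindqvist 5/8 = 62.5%, Chen 132/241 = 54.8% → Lindqvist
Vs right-handers: Lindqvist 153/461 = 33.2%, Chen 8/32 = 25.0% → Lindqvist
Overall: Lindqvist 158/469 = 33.7%, Chen 140/273 = 51.3% → Chen
Lindqvist wins each pitcher group but Chen wins overall — the comparison reverses. Lindqvist's at-bats skew toward vs right-handers, which has a lower base rate.

No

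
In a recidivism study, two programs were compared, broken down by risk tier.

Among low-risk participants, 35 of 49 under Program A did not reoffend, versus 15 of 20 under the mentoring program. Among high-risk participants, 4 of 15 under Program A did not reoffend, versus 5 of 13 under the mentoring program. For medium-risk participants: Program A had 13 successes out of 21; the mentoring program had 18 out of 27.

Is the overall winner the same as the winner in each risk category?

Yes

Low-risk: Program A 35/49 = 71.4%, the mentoring program 15/20 = 75.0% → the mentoring program
High-risk: Program A 4/15 = 26.7%, the mentoring program 5/13 = 38.5% → the mentoring program
Medium-risk: Program A 13/21 = 61.9%, the mentoring program 18/27 = 66.7% → the mentoring program
Overall: Program A 52/85 = 61.2%, the mentoring program 38/60 = 63.3% → the mentoring program
The mentoring program wins overall and in every risk group — no reversal.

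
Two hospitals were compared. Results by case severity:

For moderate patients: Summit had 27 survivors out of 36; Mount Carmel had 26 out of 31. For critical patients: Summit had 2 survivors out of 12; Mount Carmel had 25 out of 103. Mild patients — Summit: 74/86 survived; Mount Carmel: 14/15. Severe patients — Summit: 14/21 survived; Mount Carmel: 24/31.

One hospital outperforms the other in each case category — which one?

Mount Carmel

Moderate: Summit 27/36 = 75.0%, Mount Carmel 26/31 = 83.9% → Mount Carmel
Critical: Summit 2/12 = 16.7%, Mount Carmel 25/103 = 24.3% → Mount Carmel
Mild: Summit 74/86 = 86.0%, Mount Carmel 14/15 = 93.3% → Mount Carmel
Severe: Summit 14/21 = 66.7%, Mount Carmel 24/31 = 77.4% → Mount Carmel
Mount Carmel has the higher rate in all 4 groups.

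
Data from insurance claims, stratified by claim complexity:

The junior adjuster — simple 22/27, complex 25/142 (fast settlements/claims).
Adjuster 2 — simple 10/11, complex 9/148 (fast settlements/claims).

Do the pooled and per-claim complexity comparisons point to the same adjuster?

No

Simple: the junior adjuster 22/27 = 81.5%, Adjuster 2 10/11 = 90.9% → Adjuster 2
Complex: the junior adjuster 25/142 = 17.6%, Adjuster 2 9/148 = 6.1% → the junior adjuster
Overall: the junior adjuster 47/169 = 27.8%, Adjuster 2 19/159 = 11.9% → the junior adjuster
Neither sweeps: the junior adjuster wins 1 of 2 groups, Adjuster 2 wins 1. The junior adjuster wins overall but not every group — no Simpson reversal.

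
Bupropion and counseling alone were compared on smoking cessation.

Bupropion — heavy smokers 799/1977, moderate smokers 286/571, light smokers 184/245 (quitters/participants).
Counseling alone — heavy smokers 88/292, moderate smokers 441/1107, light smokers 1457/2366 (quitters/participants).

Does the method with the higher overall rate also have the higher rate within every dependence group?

No

Heavy smokers: bupropion 799/1977 = 40.4%, counseling alone 88/292 = 30.1% → bupropion
Moderate smokers: bupropion 286/571 = 50.1%, counseling alone 441/1107 = 39.8% → bupropion
Light smokers: bupropion 184/245 = 75.1%, counseling alone 1457/2366 = 61.6% → bupropion
Overall: bupropion 1269/2793 = 45.4%, counseling alone 1986/3765 = 52.7% → counseling alone
Bupropion wins each dependence group but counseling alone wins overall — the comparison reverses. Bupropion's participants skew toward heavy smokers, which has a lower base rate.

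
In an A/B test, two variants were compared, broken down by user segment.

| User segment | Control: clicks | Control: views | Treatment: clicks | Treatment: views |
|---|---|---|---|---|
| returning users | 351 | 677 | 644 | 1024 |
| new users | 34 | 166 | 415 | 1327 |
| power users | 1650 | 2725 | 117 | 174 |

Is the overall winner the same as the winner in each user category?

No

Returning users: Control 351/677 = 51.8%, Treatment 644/1024 = 62.9% → Treatment
New users: Control 34/166 = 20.5%, Treatment 415/1327 = 31.3% → Treatment
Power users: Control 1650/2725 = 60.6%, Treatment 117/174 = 67.2% → Treatment
Overall: Control 2035/3568 = 57.0%, Treatment 1176/2525 = 46.6% → Control
Treatment wins each user group but Control wins overall — the comparison reverses. Treatment's views skew toward new users, which has a lower base rate.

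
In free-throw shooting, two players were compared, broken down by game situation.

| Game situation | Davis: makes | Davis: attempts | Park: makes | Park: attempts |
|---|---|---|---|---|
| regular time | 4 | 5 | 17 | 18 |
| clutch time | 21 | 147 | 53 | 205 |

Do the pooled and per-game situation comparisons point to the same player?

Yes

Regular time: Davis 4/5 = 80.0%, Park 17/18 = 94.4% → Park
Clutch time: Davis 21/147 = 14.3%, Park 53/205 = 25.9% → Park
Overall: Davis 25/152 = 16.4%, Park 70/223 = 31.4% → Park
Park wins overall and in every game group — no reversal.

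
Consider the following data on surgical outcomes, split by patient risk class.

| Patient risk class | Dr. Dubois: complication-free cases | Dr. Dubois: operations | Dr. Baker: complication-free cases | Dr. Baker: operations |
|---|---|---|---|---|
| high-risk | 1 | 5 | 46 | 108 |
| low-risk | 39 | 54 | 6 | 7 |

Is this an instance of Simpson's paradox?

High-risk: Dr. Dubois 1/5 = 20.0%, Dr. Baker 46/108 = 42.6% → Dr. Baker
Low-risk: Dr. Dubois 39/54 = 72.2%, Dr. Baker 6/7 = 85.7% → Dr. Baker
Overall: Dr. Dubois 40/59 = 67.8%, Dr. Baker 52/115 = 45.2% → Dr. Dubois
Dr. Baker wins each patient risk group but Dr. Dubois wins overall — the comparison reverses. Dr. Baker's operations skew toward high-risk, which has a lower base rate.

Yes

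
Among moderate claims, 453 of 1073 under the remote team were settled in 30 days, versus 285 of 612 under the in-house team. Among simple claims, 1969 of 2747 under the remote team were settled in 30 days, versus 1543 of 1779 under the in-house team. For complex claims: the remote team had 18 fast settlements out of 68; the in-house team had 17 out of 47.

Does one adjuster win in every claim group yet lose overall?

Moderate: the remote team 453/1073 = 42.2%, the in-house team 285/612 = 46.6% → the in-house team
Simple: the remote team 1969/2747 = 71.7%, the in-house team 1543/1779 = 86.7% → the in-house team
Complex: the remote team 18/68 = 26.5%, the in-house team 17/47 = 36.2% → the in-house team
Overall: the remote team 2440/3888 = 62.8%, the in-house team 1845/2438 = 75.7% → the in-house team
The in-house team wins overall and in every claim group — no reversal.

No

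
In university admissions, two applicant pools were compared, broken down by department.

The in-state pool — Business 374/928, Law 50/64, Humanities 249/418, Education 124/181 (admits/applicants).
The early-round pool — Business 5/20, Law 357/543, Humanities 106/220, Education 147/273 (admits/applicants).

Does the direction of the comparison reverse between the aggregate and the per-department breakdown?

Business: the in-state pool 374/928 = 40.3%, the early-round pool 5/20 = 25.0% → the in-state pool
Law: the in-state pool 50/64 = 78.1%, the early-round pool 357/543 = 65.7% → the in-state pool
Humanities: the in-state pool 249/418 = 59.6%, the early-round pool 106/220 = 48.2% → the in-state pool
Education: the in-state pool 124/181 = 68.5%, the early-round pool 147/273 = 53.8% → the in-state pool
Overall: the in-state pool 797/1591 = 50.1%, the early-round pool 615/1056 = 58.2% → the early-round pool
The in-state pool wins each department group but the early-round pool wins overall — the comparison reverses. The in-state pool's applicants skew toward Business, which has a lower base rate.

Yes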